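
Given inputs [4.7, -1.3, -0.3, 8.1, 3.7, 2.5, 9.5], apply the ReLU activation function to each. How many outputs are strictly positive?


ReLU(x) = max(0, x) for each element:
ReLU(4.7) = 4.7
ReLU(-1.3) = 0
ReLU(-0.3) = 0
ReLU(8.1) = 8.1
ReLU(3.7) = 3.7
ReLU(2.5) = 2.5
ReLU(9.5) = 9.5
Active neurons (>0): 5

5


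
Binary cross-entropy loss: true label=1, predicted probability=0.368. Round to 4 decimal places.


For y=1: Loss = -log(p)
= -log(0.368)
= -(-0.9997)
= 0.9997

0.9997


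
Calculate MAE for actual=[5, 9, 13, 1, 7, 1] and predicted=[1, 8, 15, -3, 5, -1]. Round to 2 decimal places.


Absolute errors: [4, 1, 2, 4, 2, 2]
Sum of absolute errors = 15
MAE = 15 / 6 = 2.50

2.50


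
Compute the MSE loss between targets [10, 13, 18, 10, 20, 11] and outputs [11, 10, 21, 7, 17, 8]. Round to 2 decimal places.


Differences: [-1, 3, -3, 3, 3, 3]
Squared errors: [1, 9, 9, 9, 9, 9]
Sum of squared errors = 46
MSE = 46 / 6 = 7.67

7.67


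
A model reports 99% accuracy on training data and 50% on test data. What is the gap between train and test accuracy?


Gap = train_accuracy - test_accuracy
= 99 - 50
= 49%
This large gap strongly indicates overfitting.

49


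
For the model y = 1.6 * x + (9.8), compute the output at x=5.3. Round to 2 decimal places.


y = 1.6 * 5.3 + (9.8)
= 8.48 + (9.8)
= 18.28

18.28


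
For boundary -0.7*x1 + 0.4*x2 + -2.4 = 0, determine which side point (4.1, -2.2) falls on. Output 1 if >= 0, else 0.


Compute -0.7 * 4.1 + 0.4 * -2.2 + -2.4
= -2.87 + -0.88 + -2.4
= -6.15
Since -6.15 < 0, the point is on the negative side.

0


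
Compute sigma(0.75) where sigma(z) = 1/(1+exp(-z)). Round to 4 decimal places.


sigmoid(z) = 1 / (1 + exp(-z))
exp(-(0.75)) = exp(-0.75) = 0.4724
1 + 0.4724 = 1.4724
1 / 1.4724 = 0.6792

0.6792


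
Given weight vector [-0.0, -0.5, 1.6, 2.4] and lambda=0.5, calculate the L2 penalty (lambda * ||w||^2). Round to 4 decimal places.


Squaring each weight:
(-0.0)^2 = 0.0
(-0.5)^2 = 0.25
1.6^2 = 2.56
2.4^2 = 5.76
Sum of squares = 8.57
Penalty = 0.5 * 8.57 = 4.2850

4.2850


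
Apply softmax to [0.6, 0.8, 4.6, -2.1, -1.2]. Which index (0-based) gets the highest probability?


Softmax is a monotonic transformation, so it preserves the argmax.
We need to find the index of the maximum logit.
Index 0: 0.6
Index 1: 0.8
Index 2: 4.6
Index 3: -2.1
Index 4: -1.2
Maximum logit = 4.6 at index 2

2


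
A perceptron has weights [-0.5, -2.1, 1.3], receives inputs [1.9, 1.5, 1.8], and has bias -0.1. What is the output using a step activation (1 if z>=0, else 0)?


z = w . x + b
= -0.5*1.9 + -2.1*1.5 + 1.3*1.8 + -0.1
= -0.95 + -3.15 + 2.34 + -0.1
= -1.76 + -0.1
= -1.86
Since z = -1.86 < 0, output = 0

0


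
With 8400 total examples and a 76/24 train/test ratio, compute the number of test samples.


Train samples = 8400 * 76% = 6384
Test samples = 8400 - 6384
= 2016

2016


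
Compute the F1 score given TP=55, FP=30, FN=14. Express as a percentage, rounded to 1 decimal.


Precision = TP / (TP + FP) = 55 / 85 = 0.6471
Recall = TP / (TP + FN) = 55 / 69 = 0.7971
F1 = 2 * P * R / (P + R)
= 2 * 0.6471 * 0.7971 / (0.6471 + 0.7971)
= 1.0315 / 1.4442
= 0.7143
As percentage: 71.4%

71.4


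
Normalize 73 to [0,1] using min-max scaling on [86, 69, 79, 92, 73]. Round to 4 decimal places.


Min = 69, Max = 92
Range = 92 - 69 = 23
Scaled = (x - min) / (max - min)
= (73 - 69) / 23
= 4 / 23
= 0.1739

0.1739


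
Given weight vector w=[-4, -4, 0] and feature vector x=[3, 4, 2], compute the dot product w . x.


Element-wise products:
-4 * 3 = -12
-4 * 4 = -16
0 * 2 = 0
Sum = -12 + -16 + 0
= -28

-28


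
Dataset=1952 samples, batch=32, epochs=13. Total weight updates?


Iterations per epoch = 1952 / 32 = 61
Total updates = iterations_per_epoch * epochs
= 61 * 13
= 793

793


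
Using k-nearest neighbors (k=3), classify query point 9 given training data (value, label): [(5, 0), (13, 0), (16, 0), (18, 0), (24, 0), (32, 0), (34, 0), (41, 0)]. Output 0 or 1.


Distances from query 9:
Point 5 (class 0): distance = 4
Point 13 (class 0): distance = 4
Point 16 (class 0): distance = 7
K=3 nearest neighbors: classes = [0, 0, 0]
Votes for class 1: 0 / 3
Majority vote => class 0

0


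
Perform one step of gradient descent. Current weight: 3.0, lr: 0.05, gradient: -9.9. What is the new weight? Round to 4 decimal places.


w_new = w_old - lr * gradient
= 3.0 - 0.05 * -9.9
= 3.0 - (-0.495)
= 3.4950

3.4950


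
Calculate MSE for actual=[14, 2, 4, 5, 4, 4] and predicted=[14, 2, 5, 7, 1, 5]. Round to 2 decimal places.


Differences: [0, 0, -1, -2, 3, -1]
Squared errors: [0, 0, 1, 4, 9, 1]
Sum of squared errors = 15
MSE = 15 / 6 = 2.50

2.50


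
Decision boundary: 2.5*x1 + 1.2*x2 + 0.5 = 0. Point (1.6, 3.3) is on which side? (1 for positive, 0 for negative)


Compute 2.5 * 1.6 + 1.2 * 3.3 + 0.5
= 4.0 + 3.96 + 0.5
= 8.46
Since 8.46 >= 0, the point is on the positive side.

1


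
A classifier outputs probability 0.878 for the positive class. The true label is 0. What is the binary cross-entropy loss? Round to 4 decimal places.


For y=0: Loss = -log(1-p)
= -log(1 - 0.878)
= -log(0.122)
= -(-2.1037)
= 2.1037

2.1037


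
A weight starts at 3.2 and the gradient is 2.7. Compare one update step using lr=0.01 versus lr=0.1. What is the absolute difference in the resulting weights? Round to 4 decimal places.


With lr=0.01: w_new = 3.2 - 0.01 * 2.7 = 3.173
With lr=0.1: w_new = 3.2 - 0.1 * 2.7 = 2.93
Absolute difference = |3.173 - 2.93|
= 0.2430

0.2430


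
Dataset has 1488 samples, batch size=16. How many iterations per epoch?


Iterations per epoch = dataset_size / batch_size
= 1488 / 16
= 93

93


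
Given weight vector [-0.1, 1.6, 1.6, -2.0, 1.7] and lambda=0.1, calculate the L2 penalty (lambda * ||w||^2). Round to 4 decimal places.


Squaring each weight:
(-0.1)^2 = 0.01
1.6^2 = 2.56
1.6^2 = 2.56
(-2.0)^2 = 4.0
1.7^2 = 2.89
Sum of squares = 12.02
Penalty = 0.1 * 12.02 = 1.2020

1.2020


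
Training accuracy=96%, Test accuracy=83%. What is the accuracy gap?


Gap = train_accuracy - test_accuracy
= 96 - 83
= 13%
This gap suggests the model is overfitting.

13


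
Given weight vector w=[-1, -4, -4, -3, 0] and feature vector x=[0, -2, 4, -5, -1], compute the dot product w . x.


Element-wise products:
-1 * 0 = 0
-4 * -2 = 8
-4 * 4 = -16
-3 * -5 = 15
0 * -1 = 0
Sum = 0 + 8 + -16 + 15 + 0
= 7

7


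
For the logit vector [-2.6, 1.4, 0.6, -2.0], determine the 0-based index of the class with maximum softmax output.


Softmax is a monotonic transformation, so it preserves the argmax.
We need to find the index of the maximum logit.
Index 0: -2.6
Index 1: 1.4
Index 2: 0.6
Index 3: -2.0
Maximum logit = 1.4 at index 1

1


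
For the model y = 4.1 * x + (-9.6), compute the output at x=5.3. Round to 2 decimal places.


y = 4.1 * 5.3 + (-9.6)
= 21.73 + (-9.6)
= 12.13

12.13


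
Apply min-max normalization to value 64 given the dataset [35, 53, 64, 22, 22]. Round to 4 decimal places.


Min = 22, Max = 64
Range = 64 - 22 = 42
Scaled = (x - min) / (max - min)
= (64 - 22) / 42
= 42 / 42
= 1.0000

1.0000


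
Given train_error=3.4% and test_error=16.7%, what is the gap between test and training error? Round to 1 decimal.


Generalization gap = test_error - train_error
= 16.7 - 3.4
= 13.3%
A large gap suggests overfitting.

13.3


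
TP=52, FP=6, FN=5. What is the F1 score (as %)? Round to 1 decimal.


Precision = TP / (TP + FP) = 52 / 58 = 0.8966
Recall = TP / (TP + FN) = 52 / 57 = 0.9123
F1 = 2 * P * R / (P + R)
= 2 * 0.8966 * 0.9123 / (0.8966 + 0.9123)
= 1.6358 / 1.8088
= 0.9043
As percentage: 90.4%

90.4


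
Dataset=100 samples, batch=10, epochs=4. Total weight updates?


Iterations per epoch = 100 / 10 = 10
Total updates = iterations_per_epoch * epochs
= 10 * 4
= 40

40


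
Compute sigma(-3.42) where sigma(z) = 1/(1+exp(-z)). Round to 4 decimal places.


sigmoid(z) = 1 / (1 + exp(-z))
exp(-(-3.42)) = exp(3.42) = 30.5694
1 + 30.5694 = 31.5694
1 / 31.5694 = 0.0317

0.0317


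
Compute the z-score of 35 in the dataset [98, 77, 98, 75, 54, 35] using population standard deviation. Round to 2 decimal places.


Mean = (98 + 77 + 98 + 75 + 54 + 35) / 6 = 72.8333
Variance = sum((x_i - mean)^2) / n = 512.4722
Std = sqrt(512.4722) = 22.6378
Z = (x - mean) / std
= (35 - 72.8333) / 22.6378
= -37.8333 / 22.6378
= -1.67

-1.67


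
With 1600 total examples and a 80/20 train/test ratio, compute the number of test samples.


Train samples = 1600 * 80% = 1280
Test samples = 1600 - 1280
= 320

320


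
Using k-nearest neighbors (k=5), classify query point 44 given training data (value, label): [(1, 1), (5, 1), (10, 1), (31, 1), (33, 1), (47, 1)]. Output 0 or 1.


Distances from query 44:
Point 47 (class 1): distance = 3
Point 33 (class 1): distance = 11
Point 31 (class 1): distance = 13
Point 10 (class 1): distance = 34
Point 5 (class 1): distance = 39
K=5 nearest neighbors: classes = [1, 1, 1, 1, 1]
Votes for class 1: 5 / 5
Majority vote => class 1

1


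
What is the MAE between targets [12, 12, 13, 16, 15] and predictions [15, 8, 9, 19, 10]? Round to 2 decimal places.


Absolute errors: [3, 4, 4, 3, 5]
Sum of absolute errors = 19
MAE = 19 / 5 = 3.80

3.80


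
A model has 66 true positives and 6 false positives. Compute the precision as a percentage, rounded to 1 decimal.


Precision = TP / (TP + FP) * 100
= 66 / (66 + 6)
= 66 / 72
= 0.9167
= 91.7%

91.7


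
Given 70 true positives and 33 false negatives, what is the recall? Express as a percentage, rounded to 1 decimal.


Recall = TP / (TP + FN) * 100
= 70 / (70 + 33)
= 70 / 103
= 0.6796
= 68.0%

68.0


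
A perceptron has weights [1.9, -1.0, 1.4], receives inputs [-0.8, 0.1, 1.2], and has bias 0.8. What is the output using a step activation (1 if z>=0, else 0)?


z = w . x + b
= 1.9*-0.8 + -1.0*0.1 + 1.4*1.2 + 0.8
= -1.52 + -0.1 + 1.68 + 0.8
= 0.06 + 0.8
= 0.86
Since z = 0.86 >= 0, output = 1

1


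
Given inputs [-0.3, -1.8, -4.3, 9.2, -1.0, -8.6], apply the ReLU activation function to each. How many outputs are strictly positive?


ReLU(x) = max(0, x) for each element:
ReLU(-0.3) = 0
ReLU(-1.8) = 0
ReLU(-4.3) = 0
ReLU(9.2) = 9.2
ReLU(-1.0) = 0
ReLU(-8.6) = 0
Active neurons (>0): 1

1


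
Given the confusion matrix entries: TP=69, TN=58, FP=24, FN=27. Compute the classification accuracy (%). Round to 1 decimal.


Accuracy = (TP + TN) / (TP + TN + FP + FN) * 100
= (69 + 58) / (69 + 58 + 24 + 27)
= 127 / 178
= 0.7135
= 71.3%

71.3


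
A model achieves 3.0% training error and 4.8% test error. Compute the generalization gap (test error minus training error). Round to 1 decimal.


Generalization gap = test_error - train_error
= 4.8 - 3.0
= 1.8%
A small gap suggests good generalization.

1.8


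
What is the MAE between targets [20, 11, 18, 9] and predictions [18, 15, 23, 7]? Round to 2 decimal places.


Absolute errors: [2, 4, 5, 2]
Sum of absolute errors = 13
MAE = 13 / 4 = 3.25

3.25


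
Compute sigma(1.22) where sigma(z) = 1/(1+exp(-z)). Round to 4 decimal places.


sigmoid(z) = 1 / (1 + exp(-z))
exp(-(1.22)) = exp(-1.22) = 0.2952
1 + 0.2952 = 1.2952
1 / 1.2952 = 0.7721

0.7721


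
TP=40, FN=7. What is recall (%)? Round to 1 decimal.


Recall = TP / (TP + FN) * 100
= 40 / (40 + 7)
= 40 / 47
= 0.8511
= 85.1%

85.1


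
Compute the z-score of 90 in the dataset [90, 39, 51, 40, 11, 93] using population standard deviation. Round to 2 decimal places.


Mean = (90 + 39 + 51 + 40 + 11 + 93) / 6 = 54.0
Variance = sum((x_i - mean)^2) / n = 849.3333
Std = sqrt(849.3333) = 29.1433
Z = (x - mean) / std
= (90 - 54.0) / 29.1433
= 36.0 / 29.1433
= 1.24

1.24


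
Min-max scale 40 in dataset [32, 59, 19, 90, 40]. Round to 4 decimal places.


Min = 19, Max = 90
Range = 90 - 19 = 71
Scaled = (x - min) / (max - min)
= (40 - 19) / 71
= 21 / 71
= 0.2958

0.2958


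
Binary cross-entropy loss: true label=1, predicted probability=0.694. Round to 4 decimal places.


For y=1: Loss = -log(p)
= -log(0.694)
= -(-0.3653)
= 0.3653

0.3653


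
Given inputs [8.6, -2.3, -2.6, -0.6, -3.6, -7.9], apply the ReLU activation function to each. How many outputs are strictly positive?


ReLU(x) = max(0, x) for each element:
ReLU(8.6) = 8.6
ReLU(-2.3) = 0
ReLU(-2.6) = 0
ReLU(-0.6) = 0
ReLU(-3.6) = 0
ReLU(-7.9) = 0
Active neurons (>0): 1

1


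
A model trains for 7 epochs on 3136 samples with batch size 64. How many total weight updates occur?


Iterations per epoch = 3136 / 64 = 49
Total updates = iterations_per_epoch * epochs
= 49 * 7
= 343

343


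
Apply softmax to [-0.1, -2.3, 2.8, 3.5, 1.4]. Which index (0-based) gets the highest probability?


Softmax is a monotonic transformation, so it preserves the argmax.
We need to find the index of the maximum logit.
Index 0: -0.1
Index 1: -2.3
Index 2: 2.8
Index 3: 3.5
Index 4: 1.4
Maximum logit = 3.5 at index 3

3


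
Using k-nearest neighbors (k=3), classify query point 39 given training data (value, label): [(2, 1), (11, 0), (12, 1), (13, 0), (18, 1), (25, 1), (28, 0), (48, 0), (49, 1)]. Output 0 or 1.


Distances from query 39:
Point 48 (class 0): distance = 9
Point 49 (class 1): distance = 10
Point 28 (class 0): distance = 11
K=3 nearest neighbors: classes = [0, 1, 0]
Votes for class 1: 1 / 3
Majority vote => class 0

0


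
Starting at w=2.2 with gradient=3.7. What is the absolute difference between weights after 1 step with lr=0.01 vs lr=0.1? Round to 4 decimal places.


With lr=0.01: w_new = 2.2 - 0.01 * 3.7 = 2.163
With lr=0.1: w_new = 2.2 - 0.1 * 3.7 = 1.83
Absolute difference = |2.163 - 1.83|
= 0.3330

0.3330


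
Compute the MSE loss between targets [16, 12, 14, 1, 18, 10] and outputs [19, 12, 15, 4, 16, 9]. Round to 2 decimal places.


Differences: [-3, 0, -1, -3, 2, 1]
Squared errors: [9, 0, 1, 9, 4, 1]
Sum of squared errors = 24
MSE = 24 / 6 = 4.00

4.00


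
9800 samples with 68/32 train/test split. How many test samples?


Train samples = 9800 * 68% = 6664
Test samples = 9800 - 6664
= 3136

3136


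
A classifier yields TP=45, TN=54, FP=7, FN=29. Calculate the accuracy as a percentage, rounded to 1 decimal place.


Accuracy = (TP + TN) / (TP + TN + FP + FN) * 100
= (45 + 54) / (45 + 54 + 7 + 29)
= 99 / 135
= 0.7333
= 73.3%

73.3


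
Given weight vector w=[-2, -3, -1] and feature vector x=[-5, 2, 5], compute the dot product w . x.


Element-wise products:
-2 * -5 = 10
-3 * 2 = -6
-1 * 5 = -5
Sum = 10 + -6 + -5
= -1

-1


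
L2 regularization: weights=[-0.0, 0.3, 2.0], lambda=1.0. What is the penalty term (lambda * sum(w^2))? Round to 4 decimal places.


Squaring each weight:
(-0.0)^2 = 0.0
0.3^2 = 0.09
2.0^2 = 4.0
Sum of squares = 4.09
Penalty = 1.0 * 4.09 = 4.0900

4.0900


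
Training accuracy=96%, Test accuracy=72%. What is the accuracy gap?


Gap = train_accuracy - test_accuracy
= 96 - 72
= 24%
This large gap strongly indicates overfitting.

24


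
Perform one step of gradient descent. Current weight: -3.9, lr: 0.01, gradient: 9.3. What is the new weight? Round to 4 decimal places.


w_new = w_old - lr * gradient
= -3.9 - 0.01 * 9.3
= -3.9 - (0.093)
= -3.9930

-3.9930


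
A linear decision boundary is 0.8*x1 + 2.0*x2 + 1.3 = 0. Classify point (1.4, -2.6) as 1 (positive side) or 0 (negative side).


Compute 0.8 * 1.4 + 2.0 * -2.6 + 1.3
= 1.12 + -5.2 + 1.3
= -2.78
Since -2.78 < 0, the point is on the negative side.

0


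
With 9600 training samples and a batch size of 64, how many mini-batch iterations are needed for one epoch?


Iterations per epoch = dataset_size / batch_size
= 9600 / 64
= 150

150


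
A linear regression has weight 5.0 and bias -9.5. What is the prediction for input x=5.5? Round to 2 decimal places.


y = 5.0 * 5.5 + (-9.5)
= 27.5 + (-9.5)
= 18.00

18.00


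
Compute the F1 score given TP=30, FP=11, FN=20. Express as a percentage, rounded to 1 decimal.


Precision = TP / (TP + FP) = 30 / 41 = 0.7317
Recall = TP / (TP + FN) = 30 / 50 = 0.6
F1 = 2 * P * R / (P + R)
= 2 * 0.7317 * 0.6 / (0.7317 + 0.6)
= 0.878 / 1.3317
= 0.6593
As percentage: 65.9%

65.9


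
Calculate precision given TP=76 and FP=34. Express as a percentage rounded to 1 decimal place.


Precision = TP / (TP + FP) * 100
= 76 / (76 + 34)
= 76 / 110
= 0.6909
= 69.1%

69.1


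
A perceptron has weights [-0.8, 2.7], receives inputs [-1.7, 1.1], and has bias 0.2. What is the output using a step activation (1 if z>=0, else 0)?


z = w . x + b
= -0.8*-1.7 + 2.7*1.1 + 0.2
= 1.36 + 2.97 + 0.2
= 4.33 + 0.2
= 4.53
Since z = 4.53 >= 0, output = 1

1


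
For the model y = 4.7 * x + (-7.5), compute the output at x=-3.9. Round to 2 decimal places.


y = 4.7 * -3.9 + (-7.5)
= -18.33 + (-7.5)
= -25.83

-25.83


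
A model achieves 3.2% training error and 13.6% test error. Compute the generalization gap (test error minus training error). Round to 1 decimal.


Generalization gap = test_error - train_error
= 13.6 - 3.2
= 10.4%
A large gap suggests overfitting.

10.4


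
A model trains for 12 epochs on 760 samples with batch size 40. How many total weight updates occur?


Iterations per epoch = 760 / 40 = 19
Total updates = iterations_per_epoch * epochs
= 19 * 12
= 228

228


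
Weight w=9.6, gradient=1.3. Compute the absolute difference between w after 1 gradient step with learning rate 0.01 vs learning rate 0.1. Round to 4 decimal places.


With lr=0.01: w_new = 9.6 - 0.01 * 1.3 = 9.587
With lr=0.1: w_new = 9.6 - 0.1 * 1.3 = 9.47
Absolute difference = |9.587 - 9.47|
= 0.1170

0.1170


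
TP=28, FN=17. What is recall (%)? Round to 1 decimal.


Recall = TP / (TP + FN) * 100
= 28 / (28 + 17)
= 28 / 45
= 0.6222
= 62.2%

62.2


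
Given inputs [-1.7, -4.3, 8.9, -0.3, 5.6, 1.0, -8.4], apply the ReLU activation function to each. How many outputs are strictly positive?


ReLU(x) = max(0, x) for each element:
ReLU(-1.7) = 0
ReLU(-4.3) = 0
ReLU(8.9) = 8.9
ReLU(-0.3) = 0
ReLU(5.6) = 5.6
ReLU(1.0) = 1.0
ReLU(-8.4) = 0
Active neurons (>0): 3

3


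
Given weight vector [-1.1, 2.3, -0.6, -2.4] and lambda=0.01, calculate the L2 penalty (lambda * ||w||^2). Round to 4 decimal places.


Squaring each weight:
(-1.1)^2 = 1.21
2.3^2 = 5.29
(-0.6)^2 = 0.36
(-2.4)^2 = 5.76
Sum of squares = 12.62
Penalty = 0.01 * 12.62 = 0.1262

0.1262


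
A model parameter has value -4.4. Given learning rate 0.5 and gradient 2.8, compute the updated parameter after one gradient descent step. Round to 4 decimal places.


w_new = w_old - lr * gradient
= -4.4 - 0.5 * 2.8
= -4.4 - (1.4)
= -5.8000

-5.8000


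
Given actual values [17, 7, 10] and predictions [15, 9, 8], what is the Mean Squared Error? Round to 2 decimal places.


Differences: [2, -2, 2]
Squared errors: [4, 4, 4]
Sum of squared errors = 12
MSE = 12 / 3 = 4.00

4.00


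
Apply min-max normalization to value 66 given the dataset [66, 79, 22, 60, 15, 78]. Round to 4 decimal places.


Min = 15, Max = 79
Range = 79 - 15 = 64
Scaled = (x - min) / (max - min)
= (66 - 15) / 64
= 51 / 64
= 0.7969

0.7969


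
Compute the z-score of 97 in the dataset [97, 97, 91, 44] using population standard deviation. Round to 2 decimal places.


Mean = (97 + 97 + 91 + 44) / 4 = 82.25
Variance = sum((x_i - mean)^2) / n = 493.6875
Std = sqrt(493.6875) = 22.2191
Z = (x - mean) / std
= (97 - 82.25) / 22.2191
= 14.75 / 22.2191
= 0.66

0.66


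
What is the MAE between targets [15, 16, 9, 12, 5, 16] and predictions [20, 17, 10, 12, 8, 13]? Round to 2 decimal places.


Absolute errors: [5, 1, 1, 0, 3, 3]
Sum of absolute errors = 13
MAE = 13 / 6 = 2.17

2.17


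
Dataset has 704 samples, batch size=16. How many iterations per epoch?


Iterations per epoch = dataset_size / batch_size
= 704 / 16
= 44

44


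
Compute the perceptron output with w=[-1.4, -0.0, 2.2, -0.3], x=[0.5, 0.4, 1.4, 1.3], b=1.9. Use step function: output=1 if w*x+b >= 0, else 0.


z = w . x + b
= -1.4*0.5 + -0.0*0.4 + 2.2*1.4 + -0.3*1.3 + 1.9
= -0.7 + -0.0 + 3.08 + -0.39 + 1.9
= 1.99 + 1.9
= 3.89
Since z = 3.89 >= 0, output = 1

1


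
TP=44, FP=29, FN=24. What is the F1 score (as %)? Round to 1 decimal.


Precision = TP / (TP + FP) = 44 / 73 = 0.6027
Recall = TP / (TP + FN) = 44 / 68 = 0.6471
F1 = 2 * P * R / (P + R)
= 2 * 0.6027 * 0.6471 / (0.6027 + 0.6471)
= 0.78 / 1.2498
= 0.6241
As percentage: 62.4%

62.4


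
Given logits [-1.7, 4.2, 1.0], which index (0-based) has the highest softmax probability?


Softmax is a monotonic transformation, so it preserves the argmax.
We need to find the index of the maximum logit.
Index 0: -1.7
Index 1: 4.2
Index 2: 1.0
Maximum logit = 4.2 at index 1

1


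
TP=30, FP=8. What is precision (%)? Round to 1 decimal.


Precision = TP / (TP + FP) * 100
= 30 / (30 + 8)
= 30 / 38
= 0.7895
= 78.9%

78.9


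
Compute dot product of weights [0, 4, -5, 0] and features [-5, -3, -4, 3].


Element-wise products:
0 * -5 = 0
4 * -3 = -12
-5 * -4 = 20
0 * 3 = 0
Sum = 0 + -12 + 20 + 0
= 8

8


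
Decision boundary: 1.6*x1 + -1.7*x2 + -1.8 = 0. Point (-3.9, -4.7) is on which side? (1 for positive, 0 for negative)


Compute 1.6 * -3.9 + -1.7 * -4.7 + -1.8
= -6.24 + 7.99 + -1.8
= -0.05
Since -0.05 < 0, the point is on the negative side.

0


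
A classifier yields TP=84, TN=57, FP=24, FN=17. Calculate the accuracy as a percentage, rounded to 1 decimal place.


Accuracy = (TP + TN) / (TP + TN + FP + FN) * 100
= (84 + 57) / (84 + 57 + 24 + 17)
= 141 / 182
= 0.7747
= 77.5%

77.5


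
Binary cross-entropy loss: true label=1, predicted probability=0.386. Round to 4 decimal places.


For y=1: Loss = -log(p)
= -log(0.386)
= -(-0.9519)
= 0.9519

0.9519


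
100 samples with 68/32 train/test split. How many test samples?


Train samples = 100 * 68% = 68
Test samples = 100 - 68
= 32

32


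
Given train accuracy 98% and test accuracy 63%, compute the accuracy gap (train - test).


Gap = train_accuracy - test_accuracy
= 98 - 63
= 35%
This large gap strongly indicates overfitting.

35


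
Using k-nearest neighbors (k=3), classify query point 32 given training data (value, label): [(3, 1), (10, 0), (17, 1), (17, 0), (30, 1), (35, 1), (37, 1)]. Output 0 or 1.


Distances from query 32:
Point 30 (class 1): distance = 2
Point 35 (class 1): distance = 3
Point 37 (class 1): distance = 5
K=3 nearest neighbors: classes = [1, 1, 1]
Votes for class 1: 3 / 3
Majority vote => class 1

1


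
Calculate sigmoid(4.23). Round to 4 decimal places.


sigmoid(z) = 1 / (1 + exp(-z))
exp(-(4.23)) = exp(-4.23) = 0.0146
1 + 0.0146 = 1.0146
1 / 1.0146 = 0.9857

0.9857


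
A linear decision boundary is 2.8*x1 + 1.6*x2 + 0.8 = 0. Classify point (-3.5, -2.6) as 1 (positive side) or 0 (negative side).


Compute 2.8 * -3.5 + 1.6 * -2.6 + 0.8
= -9.8 + -4.16 + 0.8
= -13.16
Since -13.16 < 0, the point is on the negative side.

0


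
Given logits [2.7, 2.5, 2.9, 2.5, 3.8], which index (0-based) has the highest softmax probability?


Softmax is a monotonic transformation, so it preserves the argmax.
We need to find the index of the maximum logit.
Index 0: 2.7
Index 1: 2.5
Index 2: 2.9
Index 3: 2.5
Index 4: 3.8
Maximum logit = 3.8 at index 4

4


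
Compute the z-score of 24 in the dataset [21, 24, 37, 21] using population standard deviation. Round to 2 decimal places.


Mean = (21 + 24 + 37 + 21) / 4 = 25.75
Variance = sum((x_i - mean)^2) / n = 43.6875
Std = sqrt(43.6875) = 6.6097
Z = (x - mean) / std
= (24 - 25.75) / 6.6097
= -1.75 / 6.6097
= -0.26

-0.26


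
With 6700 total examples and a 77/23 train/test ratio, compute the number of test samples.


Train samples = 6700 * 77% = 5159
Test samples = 6700 - 5159
= 1541

1541


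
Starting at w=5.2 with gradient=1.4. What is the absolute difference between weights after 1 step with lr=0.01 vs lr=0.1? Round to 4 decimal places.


With lr=0.01: w_new = 5.2 - 0.01 * 1.4 = 5.186
With lr=0.1: w_new = 5.2 - 0.1 * 1.4 = 5.06
Absolute difference = |5.186 - 5.06|
= 0.1260

0.1260


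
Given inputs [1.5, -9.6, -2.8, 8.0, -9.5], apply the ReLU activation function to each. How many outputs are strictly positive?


ReLU(x) = max(0, x) for each element:
ReLU(1.5) = 1.5
ReLU(-9.6) = 0
ReLU(-2.8) = 0
ReLU(8.0) = 8.0
ReLU(-9.5) = 0
Active neurons (>0): 2

2


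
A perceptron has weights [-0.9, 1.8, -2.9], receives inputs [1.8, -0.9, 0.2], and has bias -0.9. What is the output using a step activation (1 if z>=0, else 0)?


z = w . x + b
= -0.9*1.8 + 1.8*-0.9 + -2.9*0.2 + -0.9
= -1.62 + -1.62 + -0.58 + -0.9
= -3.82 + -0.9
= -4.72
Since z = -4.72 < 0, output = 0

0


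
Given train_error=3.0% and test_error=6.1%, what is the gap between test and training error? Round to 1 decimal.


Generalization gap = test_error - train_error
= 6.1 - 3.0
= 3.1%
A moderate gap.

3.1


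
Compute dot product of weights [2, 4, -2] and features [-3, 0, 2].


Element-wise products:
2 * -3 = -6
4 * 0 = 0
-2 * 2 = -4
Sum = -6 + 0 + -4
= -10

-10


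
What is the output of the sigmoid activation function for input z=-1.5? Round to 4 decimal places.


sigmoid(z) = 1 / (1 + exp(-z))
exp(-(-1.5)) = exp(1.5) = 4.4817
1 + 4.4817 = 5.4817
1 / 5.4817 = 0.1824

0.1824


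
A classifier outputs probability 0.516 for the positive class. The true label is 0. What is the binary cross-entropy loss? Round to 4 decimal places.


For y=0: Loss = -log(1-p)
= -log(1 - 0.516)
= -log(0.484)
= -(-0.7257)
= 0.7257

0.7257


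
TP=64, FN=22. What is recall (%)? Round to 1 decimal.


Recall = TP / (TP + FN) * 100
= 64 / (64 + 22)
= 64 / 86
= 0.7442
= 74.4%

74.4


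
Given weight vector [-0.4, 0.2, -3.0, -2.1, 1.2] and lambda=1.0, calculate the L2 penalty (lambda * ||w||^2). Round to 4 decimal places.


Squaring each weight:
(-0.4)^2 = 0.16
0.2^2 = 0.04
(-3.0)^2 = 9.0
(-2.1)^2 = 4.41
1.2^2 = 1.44
Sum of squares = 15.05
Penalty = 1.0 * 15.05 = 15.0500

15.0500


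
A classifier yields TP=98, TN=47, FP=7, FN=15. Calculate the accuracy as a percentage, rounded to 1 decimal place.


Accuracy = (TP + TN) / (TP + TN + FP + FN) * 100
= (98 + 47) / (98 + 47 + 7 + 15)
= 145 / 167
= 0.8683
= 86.8%

86.8


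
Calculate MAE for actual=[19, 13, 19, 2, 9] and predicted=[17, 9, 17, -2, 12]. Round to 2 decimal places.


Absolute errors: [2, 4, 2, 4, 3]
Sum of absolute errors = 15
MAE = 15 / 5 = 3.00

3.00


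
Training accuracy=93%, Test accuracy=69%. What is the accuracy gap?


Gap = train_accuracy - test_accuracy
= 93 - 69
= 24%
This large gap strongly indicates overfitting.

24


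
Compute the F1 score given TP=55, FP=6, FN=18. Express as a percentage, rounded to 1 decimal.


Precision = TP / (TP + FP) = 55 / 61 = 0.9016
Recall = TP / (TP + FN) = 55 / 73 = 0.7534
F1 = 2 * P * R / (P + R)
= 2 * 0.9016 * 0.7534 / (0.9016 + 0.7534)
= 1.3586 / 1.6551
= 0.8209
As percentage: 82.1%

82.1


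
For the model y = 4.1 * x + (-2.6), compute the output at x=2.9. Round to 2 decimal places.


y = 4.1 * 2.9 + (-2.6)
= 11.89 + (-2.6)
= 9.29

9.29


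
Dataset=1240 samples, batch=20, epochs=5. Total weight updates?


Iterations per epoch = 1240 / 20 = 62
Total updates = iterations_per_epoch * epochs
= 62 * 5
= 310

310


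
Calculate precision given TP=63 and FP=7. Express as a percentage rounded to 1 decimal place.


Precision = TP / (TP + FP) * 100
= 63 / (63 + 7)
= 63 / 70
= 0.9
= 90.0%

90.0


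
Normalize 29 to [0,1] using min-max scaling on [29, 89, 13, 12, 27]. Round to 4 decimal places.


Min = 12, Max = 89
Range = 89 - 12 = 77
Scaled = (x - min) / (max - min)
= (29 - 12) / 77
= 17 / 77
= 0.2208

0.2208


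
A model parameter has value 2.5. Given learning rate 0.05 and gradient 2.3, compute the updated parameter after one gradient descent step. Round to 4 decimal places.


w_new = w_old - lr * gradient
= 2.5 - 0.05 * 2.3
= 2.5 - (0.115)
= 2.3850

2.3850


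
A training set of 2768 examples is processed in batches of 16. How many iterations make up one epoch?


Iterations per epoch = dataset_size / batch_size
= 2768 / 16
= 173

173


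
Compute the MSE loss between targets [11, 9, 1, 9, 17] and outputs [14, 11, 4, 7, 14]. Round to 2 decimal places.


Differences: [-3, -2, -3, 2, 3]
Squared errors: [9, 4, 9, 4, 9]
Sum of squared errors = 35
MSE = 35 / 5 = 7.00

7.00


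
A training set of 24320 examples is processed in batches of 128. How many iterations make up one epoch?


Iterations per epoch = dataset_size / batch_size
= 24320 / 128
= 190

190


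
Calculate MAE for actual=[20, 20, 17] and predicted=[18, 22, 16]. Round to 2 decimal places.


Absolute errors: [2, 2, 1]
Sum of absolute errors = 5
MAE = 5 / 3 = 1.67

1.67


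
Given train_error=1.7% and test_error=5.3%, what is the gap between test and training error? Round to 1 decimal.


Generalization gap = test_error - train_error
= 5.3 - 1.7
= 3.6%
A moderate gap.

3.6


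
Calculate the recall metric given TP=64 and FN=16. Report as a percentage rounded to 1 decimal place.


Recall = TP / (TP + FN) * 100
= 64 / (64 + 16)
= 64 / 80
= 0.8
= 80.0%

80.0


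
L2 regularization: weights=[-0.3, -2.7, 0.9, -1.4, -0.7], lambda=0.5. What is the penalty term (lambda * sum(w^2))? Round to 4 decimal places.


Squaring each weight:
(-0.3)^2 = 0.09
(-2.7)^2 = 7.29
0.9^2 = 0.81
(-1.4)^2 = 1.96
(-0.7)^2 = 0.49
Sum of squares = 10.64
Penalty = 0.5 * 10.64 = 5.3200

5.3200


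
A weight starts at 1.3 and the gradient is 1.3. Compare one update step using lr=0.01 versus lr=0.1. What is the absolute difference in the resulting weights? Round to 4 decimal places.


With lr=0.01: w_new = 1.3 - 0.01 * 1.3 = 1.287
With lr=0.1: w_new = 1.3 - 0.1 * 1.3 = 1.17
Absolute difference = |1.287 - 1.17|
= 0.1170

0.1170


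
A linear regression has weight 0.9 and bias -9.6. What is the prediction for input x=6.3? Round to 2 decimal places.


y = 0.9 * 6.3 + (-9.6)
= 5.67 + (-9.6)
= -3.93

-3.93


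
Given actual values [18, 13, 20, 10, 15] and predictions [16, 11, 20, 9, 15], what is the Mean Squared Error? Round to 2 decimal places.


Differences: [2, 2, 0, 1, 0]
Squared errors: [4, 4, 0, 1, 0]
Sum of squared errors = 9
MSE = 9 / 5 = 1.80

1.80


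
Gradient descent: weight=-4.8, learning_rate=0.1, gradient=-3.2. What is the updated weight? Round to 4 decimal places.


w_new = w_old - lr * gradient
= -4.8 - 0.1 * -3.2
= -4.8 - (-0.32)
= -4.4800

-4.4800


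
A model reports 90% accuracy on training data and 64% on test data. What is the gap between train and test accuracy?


Gap = train_accuracy - test_accuracy
= 90 - 64
= 26%
This large gap strongly indicates overfitting.

26


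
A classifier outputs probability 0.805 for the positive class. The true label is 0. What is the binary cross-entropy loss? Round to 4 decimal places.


For y=0: Loss = -log(1-p)
= -log(1 - 0.805)
= -log(0.195)
= -(-1.6348)
= 1.6348

1.6348


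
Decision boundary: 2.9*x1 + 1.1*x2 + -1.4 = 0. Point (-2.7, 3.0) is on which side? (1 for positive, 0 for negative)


Compute 2.9 * -2.7 + 1.1 * 3.0 + -1.4
= -7.83 + 3.3 + -1.4
= -5.93
Since -5.93 < 0, the point is on the negative side.

0


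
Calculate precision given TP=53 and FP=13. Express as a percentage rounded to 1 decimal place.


Precision = TP / (TP + FP) * 100
= 53 / (53 + 13)
= 53 / 66
= 0.803
= 80.3%

80.3


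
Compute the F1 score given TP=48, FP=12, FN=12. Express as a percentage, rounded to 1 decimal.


Precision = TP / (TP + FP) = 48 / 60 = 0.8
Recall = TP / (TP + FN) = 48 / 60 = 0.8
F1 = 2 * P * R / (P + R)
= 2 * 0.8 * 0.8 / (0.8 + 0.8)
= 1.28 / 1.6
= 0.8
As percentage: 80.0%

80.0


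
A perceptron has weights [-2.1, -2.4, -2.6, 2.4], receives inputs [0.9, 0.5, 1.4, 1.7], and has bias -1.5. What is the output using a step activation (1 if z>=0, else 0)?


z = w . x + b
= -2.1*0.9 + -2.4*0.5 + -2.6*1.4 + 2.4*1.7 + -1.5
= -1.89 + -1.2 + -3.64 + 4.08 + -1.5
= -2.65 + -1.5
= -4.15
Since z = -4.15 < 0, output = 0

0


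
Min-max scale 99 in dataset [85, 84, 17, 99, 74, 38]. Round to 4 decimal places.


Min = 17, Max = 99
Range = 99 - 17 = 82
Scaled = (x - min) / (max - min)
= (99 - 17) / 82
= 82 / 82
= 1.0000

1.0000


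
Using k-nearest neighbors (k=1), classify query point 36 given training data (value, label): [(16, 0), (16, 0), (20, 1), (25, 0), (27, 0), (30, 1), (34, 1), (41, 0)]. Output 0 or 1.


Distances from query 36:
Point 34 (class 1): distance = 2
K=1 nearest neighbors: classes = [1]
Votes for class 1: 1 / 1
Majority vote => class 1

1


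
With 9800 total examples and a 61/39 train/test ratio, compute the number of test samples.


Train samples = 9800 * 61% = 5978
Test samples = 9800 - 5978
= 3822

3822


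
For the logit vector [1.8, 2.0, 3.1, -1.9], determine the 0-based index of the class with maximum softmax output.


Softmax is a monotonic transformation, so it preserves the argmax.
We need to find the index of the maximum logit.
Index 0: 1.8
Index 1: 2.0
Index 2: 3.1
Index 3: -1.9
Maximum logit = 3.1 at index 2

2


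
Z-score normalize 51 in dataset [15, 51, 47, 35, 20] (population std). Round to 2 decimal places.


Mean = (15 + 51 + 47 + 35 + 20) / 5 = 33.6
Variance = sum((x_i - mean)^2) / n = 203.04
Std = sqrt(203.04) = 14.2492
Z = (x - mean) / std
= (51 - 33.6) / 14.2492
= 17.4 / 14.2492
= 1.22

1.22


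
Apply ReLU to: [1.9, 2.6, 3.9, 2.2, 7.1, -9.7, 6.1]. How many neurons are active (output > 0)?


ReLU(x) = max(0, x) for each element:
ReLU(1.9) = 1.9
ReLU(2.6) = 2.6
ReLU(3.9) = 3.9
ReLU(2.2) = 2.2
ReLU(7.1) = 7.1
ReLU(-9.7) = 0
ReLU(6.1) = 6.1
Active neurons (>0): 6

6


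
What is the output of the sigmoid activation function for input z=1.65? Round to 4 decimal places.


sigmoid(z) = 1 / (1 + exp(-z))
exp(-(1.65)) = exp(-1.65) = 0.192
1 + 0.192 = 1.1921
1 / 1.1921 = 0.8389

0.8389


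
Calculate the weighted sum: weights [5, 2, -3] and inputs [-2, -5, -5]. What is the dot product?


Element-wise products:
5 * -2 = -10
2 * -5 = -10
-3 * -5 = 15
Sum = -10 + -10 + 15
= -5

-5


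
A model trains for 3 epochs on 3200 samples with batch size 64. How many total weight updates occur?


Iterations per epoch = 3200 / 64 = 50
Total updates = iterations_per_epoch * epochs
= 50 * 3
= 150

150


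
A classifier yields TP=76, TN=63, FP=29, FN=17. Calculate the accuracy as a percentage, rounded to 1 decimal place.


Accuracy = (TP + TN) / (TP + TN + FP + FN) * 100
= (76 + 63) / (76 + 63 + 29 + 17)
= 139 / 185
= 0.7514
= 75.1%

75.1


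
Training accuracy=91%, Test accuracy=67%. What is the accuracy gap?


Gap = train_accuracy - test_accuracy
= 91 - 67
= 24%
This large gap strongly indicates overfitting.

24


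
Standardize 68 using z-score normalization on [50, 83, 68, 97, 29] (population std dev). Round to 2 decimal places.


Mean = (50 + 83 + 68 + 97 + 29) / 5 = 65.4
Variance = sum((x_i - mean)^2) / n = 575.44
Std = sqrt(575.44) = 23.9883
Z = (x - mean) / std
= (68 - 65.4) / 23.9883
= 2.6 / 23.9883
= 0.11

0.11


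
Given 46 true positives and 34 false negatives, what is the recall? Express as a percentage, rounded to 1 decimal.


Recall = TP / (TP + FN) * 100
= 46 / (46 + 34)
= 46 / 80
= 0.575
= 57.5%

57.5


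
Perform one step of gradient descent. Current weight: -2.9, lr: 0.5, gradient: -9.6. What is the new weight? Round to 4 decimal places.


w_new = w_old - lr * gradient
= -2.9 - 0.5 * -9.6
= -2.9 - (-4.8)
= 1.9000

1.9000


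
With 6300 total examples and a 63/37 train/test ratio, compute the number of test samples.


Train samples = 6300 * 63% = 3969
Test samples = 6300 - 3969
= 2331

2331


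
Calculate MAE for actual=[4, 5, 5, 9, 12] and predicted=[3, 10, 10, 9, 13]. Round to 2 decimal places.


Absolute errors: [1, 5, 5, 0, 1]
Sum of absolute errors = 12
MAE = 12 / 5 = 2.40

2.40


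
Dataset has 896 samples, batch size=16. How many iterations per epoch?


Iterations per epoch = dataset_size / batch_size
= 896 / 16
= 56

56


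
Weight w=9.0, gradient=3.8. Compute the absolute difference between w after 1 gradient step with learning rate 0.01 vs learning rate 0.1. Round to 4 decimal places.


With lr=0.01: w_new = 9.0 - 0.01 * 3.8 = 8.962
With lr=0.1: w_new = 9.0 - 0.1 * 3.8 = 8.62
Absolute difference = |8.962 - 8.62|
= 0.3420

0.3420


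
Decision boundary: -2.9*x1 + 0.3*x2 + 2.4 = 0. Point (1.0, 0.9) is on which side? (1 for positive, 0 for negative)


Compute -2.9 * 1.0 + 0.3 * 0.9 + 2.4
= -2.9 + 0.27 + 2.4
= -0.23
Since -0.23 < 0, the point is on the negative side.

0


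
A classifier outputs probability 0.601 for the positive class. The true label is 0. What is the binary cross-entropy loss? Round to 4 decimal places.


For y=0: Loss = -log(1-p)
= -log(1 - 0.601)
= -log(0.399)
= -(-0.9188)
= 0.9188

0.9188


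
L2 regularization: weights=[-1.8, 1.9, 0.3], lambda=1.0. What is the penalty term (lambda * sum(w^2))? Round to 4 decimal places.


Squaring each weight:
(-1.8)^2 = 3.24
1.9^2 = 3.61
0.3^2 = 0.09
Sum of squares = 6.94
Penalty = 1.0 * 6.94 = 6.9400

6.9400


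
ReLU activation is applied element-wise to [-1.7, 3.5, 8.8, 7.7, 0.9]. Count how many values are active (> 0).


ReLU(x) = max(0, x) for each element:
ReLU(-1.7) = 0
ReLU(3.5) = 3.5
ReLU(8.8) = 8.8
ReLU(7.7) = 7.7
ReLU(0.9) = 0.9
Active neurons (>0): 4

4


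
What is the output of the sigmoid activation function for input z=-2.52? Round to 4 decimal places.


sigmoid(z) = 1 / (1 + exp(-z))
exp(-(-2.52)) = exp(2.52) = 12.4286
1 + 12.4286 = 13.4286
1 / 13.4286 = 0.0745

0.0745


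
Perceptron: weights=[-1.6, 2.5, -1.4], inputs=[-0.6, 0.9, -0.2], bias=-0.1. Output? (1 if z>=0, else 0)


z = w . x + b
= -1.6*-0.6 + 2.5*0.9 + -1.4*-0.2 + -0.1
= 0.96 + 2.25 + 0.28 + -0.1
= 3.49 + -0.1
= 3.39
Since z = 3.39 >= 0, output = 1

1


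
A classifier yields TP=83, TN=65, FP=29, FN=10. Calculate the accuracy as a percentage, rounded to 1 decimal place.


Accuracy = (TP + TN) / (TP + TN + FP + FN) * 100
= (83 + 65) / (83 + 65 + 29 + 10)
= 148 / 187
= 0.7914
= 79.1%

79.1


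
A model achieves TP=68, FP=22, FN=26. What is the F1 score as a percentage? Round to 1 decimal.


Precision = TP / (TP + FP) = 68 / 90 = 0.7556
Recall = TP / (TP + FN) = 68 / 94 = 0.7234
F1 = 2 * P * R / (P + R)
= 2 * 0.7556 * 0.7234 / (0.7556 + 0.7234)
= 1.0931 / 1.479
= 0.7391
As percentage: 73.9%

73.9


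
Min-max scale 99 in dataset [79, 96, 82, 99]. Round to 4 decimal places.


Min = 79, Max = 99
Range = 99 - 79 = 20
Scaled = (x - min) / (max - min)
= (99 - 79) / 20
= 20 / 20
= 1.0000

1.0000


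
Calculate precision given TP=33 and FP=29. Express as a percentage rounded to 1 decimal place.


Precision = TP / (TP + FP) * 100
= 33 / (33 + 29)
= 33 / 62
= 0.5323
= 53.2%

53.2


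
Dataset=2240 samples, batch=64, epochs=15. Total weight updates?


Iterations per epoch = 2240 / 64 = 35
Total updates = iterations_per_epoch * epochs
= 35 * 15
= 525

525


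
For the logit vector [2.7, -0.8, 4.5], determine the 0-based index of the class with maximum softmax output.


Softmax is a monotonic transformation, so it preserves the argmax.
We need to find the index of the maximum logit.
Index 0: 2.7
Index 1: -0.8
Index 2: 4.5
Maximum logit = 4.5 at index 2

2


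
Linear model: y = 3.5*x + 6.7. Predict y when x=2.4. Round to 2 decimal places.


y = 3.5 * 2.4 + (6.7)
= 8.4 + (6.7)
= 15.10

15.10


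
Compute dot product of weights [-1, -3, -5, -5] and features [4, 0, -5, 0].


Element-wise products:
-1 * 4 = -4
-3 * 0 = 0
-5 * -5 = 25
-5 * 0 = 0
Sum = -4 + 0 + 25 + 0
= 21

21


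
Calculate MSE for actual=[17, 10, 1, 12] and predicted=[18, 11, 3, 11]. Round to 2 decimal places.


Differences: [-1, -1, -2, 1]
Squared errors: [1, 1, 4, 1]
Sum of squared errors = 7
MSE = 7 / 4 = 1.75

1.75
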